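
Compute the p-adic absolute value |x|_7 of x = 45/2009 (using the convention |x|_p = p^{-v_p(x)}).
|45/2009|_7 = 49

Step 1 — compute v_7(x) by factoring powers of 7 out of the numerator and denominator: v_7(45/2009) = -2. Step 2 — apply |x|_p = p^{-v_p(x)} = 7^{2} = 49.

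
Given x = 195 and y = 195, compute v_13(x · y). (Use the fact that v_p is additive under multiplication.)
v_13(38025) = 2

v_p(x) = 1 (factor: 195 = 13^1 · 15); v_p(y) = 1 (factor: 195 = 13^1 · 15). Additivity: v_p(xy) = v_p(x) + v_p(y) = 1 + 1 = 2. (Direct check: xy = 38025 = 13^2 · (225).)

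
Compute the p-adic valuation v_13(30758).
v_13(30758) = 3

v_13(n) is the largest exponent k such that 13^k divides n. Factor out: 30758 = 13^3 · 14. (Sign doesn't affect v_p.) So v_13(30758) = 3.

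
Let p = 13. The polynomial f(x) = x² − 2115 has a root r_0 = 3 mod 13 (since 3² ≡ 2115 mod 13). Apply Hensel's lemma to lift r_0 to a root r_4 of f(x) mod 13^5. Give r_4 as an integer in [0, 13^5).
r_4 = 183043 (mod 371293)

Hensel's recurrence: r_{i+1} = r_i − f(r_i)·(f′(r_i))^{-1} mod 13^{i+2}, with f′(x) = 2x. Iterate:
  r_0 = 3 (mod 13)
  r_1 = 16 (mod 169)
  r_2 = 692 (mod 2197)
  r_3 = 11677 (mod 28561)
  r_4 = 183043 (mod 371293)
Final: r_4 = 183043, and one checks f(r_4) ≡ 0 mod 13^5.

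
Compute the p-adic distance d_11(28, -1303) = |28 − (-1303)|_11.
d_11(28, -1303) = 1/1331

Step 1 — x − y = 28 − (-1303) = 1331. Step 2 — v_11(1331) = 3 (factor: 1331 = (11^3 · 1); the sign does not affect v_p). Step 3 — |x − y|_11 = 11^{-3} = 1/1331.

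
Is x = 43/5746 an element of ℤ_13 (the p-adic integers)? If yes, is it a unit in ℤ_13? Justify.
x ∉ ℤ_13 (v_13(x) = -2 < 0)

ℤ_13 = {x ∈ ℚ_13 : v_13(x) ≥ 0} and ℤ_13^× = {x ∈ ℤ_13 : v_13(x) = 0}. Here v_13(43/5746) = v_13(num) − v_13(den) = -2; compare against these criteria.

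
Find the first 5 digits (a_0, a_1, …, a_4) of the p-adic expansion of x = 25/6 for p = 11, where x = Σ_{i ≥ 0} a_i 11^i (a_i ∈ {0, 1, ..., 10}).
(a_0, …, a_4) = (6, 9, 1, 9, 1)

v_11(25/6) = 0 (numerator and denominator both coprime to 11), so x ∈ ℤ_11^×. Compute digits iteratively via a_i = x_i mod 11, x_{i+1} = (x_i − a_i)/11, with x_0 = x:
  x_0 = 25/6;  a_0 = 6;  x_1 = (x_0 − 6)/11 = -1/6
  x_1 = -1/6;  a_1 = 9;  x_2 = (x_1 − 9)/11 = -5/6
  x_2 = -5/6;  a_2 = 1;  x_3 = (x_2 − 1)/11 = -1/6
  x_3 = -1/6;  a_3 = 9;  x_4 = (x_3 − 9)/11 = -5/6
  x_4 = -5/6;  a_4 = 1;  x_5 = (x_4 − 1)/11 = -1/6
Digits: (6, 9, 1, 9, 1).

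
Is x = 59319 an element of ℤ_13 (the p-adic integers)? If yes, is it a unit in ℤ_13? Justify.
x ∈ ℤ_13 but not a unit; v_13(x) = 3 > 0

ℤ_13 = {x ∈ ℚ_13 : v_13(x) ≥ 0} and ℤ_13^× = {x ∈ ℤ_13 : v_13(x) = 0}. Here v_13(59319) = v_13(num) − v_13(den) = 3; compare against these criteria.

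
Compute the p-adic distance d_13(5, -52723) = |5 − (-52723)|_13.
d_13(5, -52723) = 1/2197

Step 1 — x − y = 5 − (-52723) = 52728. Step 2 — v_13(52728) = 3 (factor: 52728 = (13^3 · 24); the sign does not affect v_p). Step 3 — |x − y|_13 = 13^{-3} = 1/2197.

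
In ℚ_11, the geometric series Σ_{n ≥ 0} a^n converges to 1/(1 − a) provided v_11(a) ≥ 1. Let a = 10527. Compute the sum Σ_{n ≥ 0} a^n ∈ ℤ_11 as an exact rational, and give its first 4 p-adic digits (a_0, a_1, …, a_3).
Σ a^n = 1/(1 − a) = -1/10526;  first 4 digits = (1, 0, 10, 7)

v_11(a) = 2 ≥ 1, so the series converges in ℤ_11 to 1/(1 − a) = 1/(1 − 10527) = -1/10526. Expand this rational in ℤ_11: compute digits iteratively via d_i = x_i mod 11, x_{i+1} = (x_i − d_i)/11. The first 4 digits are (1, 0, 10, 7).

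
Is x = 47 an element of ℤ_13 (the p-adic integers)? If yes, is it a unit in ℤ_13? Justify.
x ∈ ℤ_13^× (unit); v_13(x) = 0

ℤ_13 = {x ∈ ℚ_13 : v_13(x) ≥ 0} and ℤ_13^× = {x ∈ ℤ_13 : v_13(x) = 0}. Here v_13(47) = v_13(num) − v_13(den) = 0; compare against these criteria.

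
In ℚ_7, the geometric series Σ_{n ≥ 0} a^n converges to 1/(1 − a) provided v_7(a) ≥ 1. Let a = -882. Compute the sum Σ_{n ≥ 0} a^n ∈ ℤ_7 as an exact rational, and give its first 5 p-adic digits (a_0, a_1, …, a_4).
Σ a^n = 1/(1 − a) = 1/883;  first 5 digits = (1, 0, 3, 4, 1)

v_7(a) = 2 ≥ 1, so the series converges in ℤ_7 to 1/(1 − a) = 1/(1 − (-882)) = 1/883. Expand this rational in ℤ_7: compute digits iteratively via d_i = x_i mod 7, x_{i+1} = (x_i − d_i)/7. The first 5 digits are (1, 0, 3, 4, 1).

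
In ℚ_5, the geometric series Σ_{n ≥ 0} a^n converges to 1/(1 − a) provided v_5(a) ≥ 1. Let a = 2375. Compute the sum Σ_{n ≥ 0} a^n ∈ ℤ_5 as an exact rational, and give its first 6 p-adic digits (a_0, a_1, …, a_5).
Σ a^n = 1/(1 − a) = -1/2374;  first 6 digits = (1, 0, 0, 4, 3, 0)

v_5(a) = 3 ≥ 1, so the series converges in ℤ_5 to 1/(1 − a) = 1/(1 − 2375) = -1/2374. Expand this rational in ℤ_5: compute digits iteratively via d_i = x_i mod 5, x_{i+1} = (x_i − d_i)/5. The first 6 digits are (1, 0, 0, 4, 3, 0).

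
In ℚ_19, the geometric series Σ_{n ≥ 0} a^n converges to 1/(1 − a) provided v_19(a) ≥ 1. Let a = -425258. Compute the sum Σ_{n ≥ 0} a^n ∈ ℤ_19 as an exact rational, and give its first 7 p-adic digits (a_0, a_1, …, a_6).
Σ a^n = 1/(1 − a) = 1/425259;  first 7 digits = (1, 0, 0, 14, 15, 18, 5)

v_19(a) = 3 ≥ 1, so the series converges in ℤ_19 to 1/(1 − a) = 1/(1 − (-425258)) = 1/425259. Expand this rational in ℤ_19: compute digits iteratively via d_i = x_i mod 19, x_{i+1} = (x_i − d_i)/19. The first 7 digits are (1, 0, 0, 14, 15, 18, 5).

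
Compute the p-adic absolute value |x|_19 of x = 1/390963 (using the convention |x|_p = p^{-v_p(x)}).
|1/390963|_19 = 130321

Step 1 — compute v_19(x) by factoring powers of 19 out of the numerator and denominator: v_19(1/390963) = -4. Step 2 — apply |x|_p = p^{-v_p(x)} = 19^{4} = 130321.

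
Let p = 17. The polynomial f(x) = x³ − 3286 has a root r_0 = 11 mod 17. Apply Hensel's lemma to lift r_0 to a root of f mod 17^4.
r_3 = 28418 (mod 83521)

Hensel: r_{i+1} = r_i − f(r_i)/f′(r_i) mod 17^{i+2}, where f′(x) = 3x². Iterate:
  r_0 = 11 (mod 17)
  r_1 = 96 (mod 289)
  r_2 = 3853 (mod 4913)
  r_3 = 28418 (mod 83521)
Final: r = 28418 with f(r) ≡ 0 mod 17^4.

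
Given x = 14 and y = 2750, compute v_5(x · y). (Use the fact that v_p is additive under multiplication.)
v_5(38500) = 3

v_p(x) = 0 (factor: 14 = 5^0 · 14); v_p(y) = 3 (factor: 2750 = 5^3 · 22). Additivity: v_p(xy) = v_p(x) + v_p(y) = 0 + 3 = 3. (Direct check: xy = 38500 = 5^3 · (308).)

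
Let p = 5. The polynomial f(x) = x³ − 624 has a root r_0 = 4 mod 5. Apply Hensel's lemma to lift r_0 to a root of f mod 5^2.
r_1 = 24 (mod 25)

Hensel: r_{i+1} = r_i − f(r_i)/f′(r_i) mod 5^{i+2}, where f′(x) = 3x². Iterate:
  r_0 = 4 (mod 5)
  r_1 = 24 (mod 25)
Final: r = 24 with f(r) ≡ 0 mod 5^2.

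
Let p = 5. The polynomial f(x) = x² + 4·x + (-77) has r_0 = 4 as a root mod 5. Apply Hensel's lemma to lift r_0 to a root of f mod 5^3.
r_2 = 114 (mod 125)

Hensel: r_{i+1} = r_i − f(r_i)·(f′(r_i))^{-1} mod 5^{i+2}, f′(x) = 2x + 4. Iterate:
  r_0 = 4 (mod 5)
  r_1 = 14 (mod 25)
  r_2 = 114 (mod 125)
Final: r = 114 satisfies f(r) ≡ 0 mod 5^3.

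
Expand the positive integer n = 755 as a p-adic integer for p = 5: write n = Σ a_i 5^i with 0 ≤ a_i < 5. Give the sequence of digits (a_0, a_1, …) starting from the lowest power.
(a_0, a_1, …) = (0, 1, 0, 1, 1)

Repeated division by 5 gives the digits low-to-high: 755 = 1·5^1 + 1·5^3 + 1·5^4. Digit sequence: (0, 1, 0, 1, 1).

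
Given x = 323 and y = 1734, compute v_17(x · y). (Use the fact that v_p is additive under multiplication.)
v_17(560082) = 3

v_p(x) = 1 (factor: 323 = 17^1 · 19); v_p(y) = 2 (factor: 1734 = 17^2 · 6). Additivity: v_p(xy) = v_p(x) + v_p(y) = 1 + 2 = 3. (Direct check: xy = 560082 = 17^3 · (114).)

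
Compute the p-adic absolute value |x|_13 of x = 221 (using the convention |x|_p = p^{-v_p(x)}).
|221|_13 = 1/13

Step 1 — compute v_13(x) by factoring powers of 13 out of the numerator and denominator: v_13(221) = 1. Step 2 — apply |x|_p = p^{-v_p(x)} = 13^{-1} = 1/13.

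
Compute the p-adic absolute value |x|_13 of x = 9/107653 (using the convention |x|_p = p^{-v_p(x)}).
|9/107653|_13 = 2197

Step 1 — compute v_13(x) by factoring powers of 13 out of the numerator and denominator: v_13(9/107653) = -3. Step 2 — apply |x|_p = p^{-v_p(x)} = 13^{3} = 2197.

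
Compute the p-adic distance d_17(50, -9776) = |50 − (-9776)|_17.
d_17(50, -9776) = 1/4913

Step 1 — x − y = 50 − (-9776) = 9826. Step 2 — v_17(9826) = 3 (factor: 9826 = (17^3 · 2); the sign does not affect v_p). Step 3 — |x − y|_17 = 17^{-3} = 1/4913.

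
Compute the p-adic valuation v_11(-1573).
v_11(-1573) = 2

v_11(n) is the largest exponent k such that 11^k divides n. Factor out: -1573 = -11^2 · 13. (Sign doesn't affect v_p.) So v_11(-1573) = 2.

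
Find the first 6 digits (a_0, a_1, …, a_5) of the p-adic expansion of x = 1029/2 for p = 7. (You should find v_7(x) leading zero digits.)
(a_0, …, a_5) = (0, 0, 0, 5, 3, 3)

v_7(1029/2) = 3, so a_0 = ... = a_2 = 0. Factor out: x = 7^3 · u with u = 3/2 a unit in ℤ_7. Expand u iteratively via a_{v+i} = u_i mod 7, u_{i+1} = (u_i − a_{v+i})/7:
  u_0 = 3/2;  a_3 = 5;  u_1 = (u_0 − 5)/7 = -1/2
  u_1 = -1/2;  a_4 = 3;  u_2 = (u_1 − 3)/7 = -1/2
  u_2 = -1/2;  a_5 = 3;  u_3 = (u_2 − 3)/7 = -1/2
Digits: (0, 0, 0, 5, 3, 3).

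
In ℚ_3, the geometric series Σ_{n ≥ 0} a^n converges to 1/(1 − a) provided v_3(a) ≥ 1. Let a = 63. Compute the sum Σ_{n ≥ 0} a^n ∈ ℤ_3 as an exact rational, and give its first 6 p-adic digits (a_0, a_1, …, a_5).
Σ a^n = 1/(1 − a) = -1/62;  first 6 digits = (1, 0, 1, 2, 1, 1)

v_3(a) = 2 ≥ 1, so the series converges in ℤ_3 to 1/(1 − a) = 1/(1 − 63) = -1/62. Expand this rational in ℤ_3: compute digits iteratively via d_i = x_i mod 3, x_{i+1} = (x_i − d_i)/3. The first 6 digits are (1, 0, 1, 2, 1, 1).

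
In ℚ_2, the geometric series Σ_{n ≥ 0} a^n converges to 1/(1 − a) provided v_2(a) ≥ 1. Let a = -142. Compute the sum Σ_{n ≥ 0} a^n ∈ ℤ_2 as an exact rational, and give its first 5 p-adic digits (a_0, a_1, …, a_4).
Σ a^n = 1/(1 − a) = 1/143;  first 5 digits = (1, 1, 1, 1, 0)

v_2(a) = 1 ≥ 1, so the series converges in ℤ_2 to 1/(1 − a) = 1/(1 − (-142)) = 1/143. Expand this rational in ℤ_2: compute digits iteratively via d_i = x_i mod 2, x_{i+1} = (x_i − d_i)/2. The first 5 digits are (1, 1, 1, 1, 0).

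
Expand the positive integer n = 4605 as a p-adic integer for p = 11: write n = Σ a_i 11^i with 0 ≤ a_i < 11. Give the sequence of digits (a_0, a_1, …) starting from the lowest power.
(a_0, a_1, …) = (7, 0, 5, 3)

Repeated division by 11 gives the digits low-to-high: 4605 = 7 + 5·11^2 + 3·11^3. Digit sequence: (7, 0, 5, 3).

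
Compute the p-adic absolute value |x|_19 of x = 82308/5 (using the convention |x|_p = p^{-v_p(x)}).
|82308/5|_19 = 1/6859

Step 1 — compute v_19(x) by factoring powers of 19 out of the numerator and denominator: v_19(82308/5) = 3. Step 2 — apply |x|_p = p^{-v_p(x)} = 19^{-3} = 1/6859.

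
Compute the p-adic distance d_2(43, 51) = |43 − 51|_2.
d_2(43, 51) = 1/8

Step 1 — x − y = 43 − 51 = -8. Step 2 — v_2(-8) = 3 (factor: -8 = −(2^3 · 1); the sign does not affect v_p). Step 3 — |x − y|_2 = 2^{-3} = 1/8.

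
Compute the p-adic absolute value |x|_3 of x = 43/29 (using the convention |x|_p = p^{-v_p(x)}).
|43/29|_3 = 1

Step 1 — compute v_3(x) by factoring powers of 3 out of the numerator and denominator: v_3(43/29) = 0. Step 2 — apply |x|_p = p^{-v_p(x)} = 3^{0} = 1.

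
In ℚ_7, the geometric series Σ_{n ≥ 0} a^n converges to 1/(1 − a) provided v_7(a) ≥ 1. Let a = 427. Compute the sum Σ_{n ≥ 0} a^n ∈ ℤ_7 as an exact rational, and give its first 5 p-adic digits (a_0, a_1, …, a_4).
Σ a^n = 1/(1 − a) = -1/426;  first 5 digits = (1, 5, 5, 6, 2)

v_7(a) = 1 ≥ 1, so the series converges in ℤ_7 to 1/(1 − a) = 1/(1 − 427) = -1/426. Expand this rational in ℤ_7: compute digits iteratively via d_i = x_i mod 7, x_{i+1} = (x_i − d_i)/7. The first 5 digits are (1, 5, 5, 6, 2).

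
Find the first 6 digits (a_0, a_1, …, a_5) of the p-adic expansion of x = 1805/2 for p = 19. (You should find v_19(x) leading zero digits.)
(a_0, …, a_5) = (0, 0, 12, 9, 9, 9)

v_19(1805/2) = 2, so a_0 = ... = a_1 = 0. Factor out: x = 19^2 · u with u = 5/2 a unit in ℤ_19. Expand u iteratively via a_{v+i} = u_i mod 19, u_{i+1} = (u_i − a_{v+i})/19:
  u_0 = 5/2;  a_2 = 12;  u_1 = (u_0 − 12)/19 = -1/2
  u_1 = -1/2;  a_3 = 9;  u_2 = (u_1 − 9)/19 = -1/2
  u_2 = -1/2;  a_4 = 9;  u_3 = (u_2 − 9)/19 = -1/2
  u_3 = -1/2;  a_5 = 9;  u_4 = (u_3 − 9)/19 = -1/2
Digits: (0, 0, 12, 9, 9, 9).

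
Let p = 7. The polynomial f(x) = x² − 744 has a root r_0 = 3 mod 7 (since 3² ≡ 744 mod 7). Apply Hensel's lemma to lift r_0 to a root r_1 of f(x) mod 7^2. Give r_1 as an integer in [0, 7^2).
r_1 = 3 (mod 49)

Hensel's recurrence: r_{i+1} = r_i − f(r_i)·(f′(r_i))^{-1} mod 7^{i+2}, with f′(x) = 2x. Iterate:
  r_0 = 3 (mod 7)
  r_1 = 3 (mod 49)
Final: r_1 = 3, and one checks f(r_1) ≡ 0 mod 7^2.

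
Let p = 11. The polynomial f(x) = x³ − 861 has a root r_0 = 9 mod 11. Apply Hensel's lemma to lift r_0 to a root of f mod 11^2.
r_1 = 20 (mod 121)

Hensel: r_{i+1} = r_i − f(r_i)/f′(r_i) mod 11^{i+2}, where f′(x) = 3x². Iterate:
  r_0 = 9 (mod 11)
  r_1 = 20 (mod 121)
Final: r = 20 with f(r) ≡ 0 mod 11^2.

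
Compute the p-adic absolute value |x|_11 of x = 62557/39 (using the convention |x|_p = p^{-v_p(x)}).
|62557/39|_11 = 1/1331

Step 1 — compute v_11(x) by factoring powers of 11 out of the numerator and denominator: v_11(62557/39) = 3. Step 2 — apply |x|_p = p^{-v_p(x)} = 11^{-3} = 1/1331.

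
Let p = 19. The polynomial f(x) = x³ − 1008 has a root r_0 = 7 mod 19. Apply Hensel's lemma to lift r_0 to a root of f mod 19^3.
r_2 = 5650 (mod 6859)

Hensel: r_{i+1} = r_i − f(r_i)/f′(r_i) mod 19^{i+2}, where f′(x) = 3x². Iterate:
  r_0 = 7 (mod 19)
  r_1 = 235 (mod 361)
  r_2 = 5650 (mod 6859)
Final: r = 5650 with f(r) ≡ 0 mod 19^3.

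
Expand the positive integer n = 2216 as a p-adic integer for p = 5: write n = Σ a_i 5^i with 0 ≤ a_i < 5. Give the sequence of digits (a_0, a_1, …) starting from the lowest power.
(a_0, a_1, …) = (1, 3, 3, 2, 3)

Repeated division by 5 gives the digits low-to-high: 2216 = 1 + 3·5^1 + 3·5^2 + 2·5^3 + 3·5^4. Digit sequence: (1, 3, 3, 2, 3).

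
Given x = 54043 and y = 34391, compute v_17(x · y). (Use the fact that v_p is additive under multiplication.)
v_17(1858592813) = 6

v_p(x) = 3 (factor: 54043 = 17^3 · 11); v_p(y) = 3 (factor: 34391 = 17^3 · 7). Additivity: v_p(xy) = v_p(x) + v_p(y) = 3 + 3 = 6. (Direct check: xy = 1858592813 = 17^6 · (77).)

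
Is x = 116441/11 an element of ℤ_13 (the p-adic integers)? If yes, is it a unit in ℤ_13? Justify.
x ∈ ℤ_13 but not a unit; v_13(x) = 3 > 0

ℤ_13 = {x ∈ ℚ_13 : v_13(x) ≥ 0} and ℤ_13^× = {x ∈ ℤ_13 : v_13(x) = 0}. Here v_13(116441/11) = v_13(num) − v_13(den) = 3; compare against these criteria.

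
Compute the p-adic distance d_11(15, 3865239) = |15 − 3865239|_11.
d_11(15, 3865239) = 1/161051

Step 1 — x − y = 15 − 3865239 = -3865224. Step 2 — v_11(-3865224) = 5 (factor: -3865224 = −(11^5 · 24); the sign does not affect v_p). Step 3 — |x − y|_11 = 11^{-5} = 1/161051.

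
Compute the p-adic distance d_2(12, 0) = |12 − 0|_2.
d_2(12, 0) = 1/4

Step 1 — x − y = 12 − 0 = 12. Step 2 — v_2(12) = 2 (factor: 12 = (2^2 · 3); the sign does not affect v_p). Step 3 — |x − y|_2 = 2^{-2} = 1/4.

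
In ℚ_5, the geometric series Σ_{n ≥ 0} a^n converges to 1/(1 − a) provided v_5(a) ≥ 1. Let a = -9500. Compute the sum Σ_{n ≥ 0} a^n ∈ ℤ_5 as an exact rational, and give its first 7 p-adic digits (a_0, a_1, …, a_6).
Σ a^n = 1/(1 − a) = 1/9501;  first 7 digits = (1, 0, 0, 4, 4, 1, 0)

v_5(a) = 3 ≥ 1, so the series converges in ℤ_5 to 1/(1 − a) = 1/(1 − (-9500)) = 1/9501. Expand this rational in ℤ_5: compute digits iteratively via d_i = x_i mod 5, x_{i+1} = (x_i − d_i)/5. The first 7 digits are (1, 0, 0, 4, 4, 1, 0).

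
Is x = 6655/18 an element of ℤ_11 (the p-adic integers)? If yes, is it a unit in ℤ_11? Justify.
x ∈ ℤ_11 but not a unit; v_11(x) = 3 > 0

ℤ_11 = {x ∈ ℚ_11 : v_11(x) ≥ 0} and ℤ_11^× = {x ∈ ℤ_11 : v_11(x) = 0}. Here v_11(6655/18) = v_11(num) − v_11(den) = 3; compare against these criteria.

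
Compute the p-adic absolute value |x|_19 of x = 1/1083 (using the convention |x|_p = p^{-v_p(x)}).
|1/1083|_19 = 361

Step 1 — compute v_19(x) by factoring powers of 19 out of the numerator and denominator: v_19(1/1083) = -2. Step 2 — apply |x|_p = p^{-v_p(x)} = 19^{2} = 361.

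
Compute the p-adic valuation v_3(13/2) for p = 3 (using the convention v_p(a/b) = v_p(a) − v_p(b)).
v_3(13/2) = 0

Factor powers of 3 from the numerator and denominator of the reduced fraction: 13 = 3^0 · 13 and 2 = 3^0 · 2. Apply v_p(a/b) = v_p(a) − v_p(b): v_3(13/2) = 0 − 0 = 0.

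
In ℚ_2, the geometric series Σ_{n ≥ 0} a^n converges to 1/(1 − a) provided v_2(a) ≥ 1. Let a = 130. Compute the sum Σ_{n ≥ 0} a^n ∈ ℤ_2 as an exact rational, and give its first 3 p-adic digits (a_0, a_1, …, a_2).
Σ a^n = 1/(1 − a) = -1/129;  first 3 digits = (1, 1, 1)

v_2(a) = 1 ≥ 1, so the series converges in ℤ_2 to 1/(1 − a) = 1/(1 − 130) = -1/129. Expand this rational in ℤ_2: compute digits iteratively via d_i = x_i mod 2, x_{i+1} = (x_i − d_i)/2. The first 3 digits are (1, 1, 1).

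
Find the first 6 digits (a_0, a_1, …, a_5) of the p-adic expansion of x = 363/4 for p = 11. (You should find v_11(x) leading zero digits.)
(a_0, …, a_5) = (0, 0, 9, 2, 8, 2)

v_11(363/4) = 2, so a_0 = ... = a_1 = 0. Factor out: x = 11^2 · u with u = 3/4 a unit in ℤ_11. Expand u iteratively via a_{v+i} = u_i mod 11, u_{i+1} = (u_i − a_{v+i})/11:
  u_0 = 3/4;  a_2 = 9;  u_1 = (u_0 − 9)/11 = -3/4
  u_1 = -3/4;  a_3 = 2;  u_2 = (u_1 − 2)/11 = -1/4
  u_2 = -1/4;  a_4 = 8;  u_3 = (u_2 − 8)/11 = -3/4
  u_3 = -3/4;  a_5 = 2;  u_4 = (u_3 − 2)/11 = -1/4
Digits: (0, 0, 9, 2, 8, 2).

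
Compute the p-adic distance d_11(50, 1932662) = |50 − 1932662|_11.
d_11(50, 1932662) = 1/161051

Step 1 — x − y = 50 − 1932662 = -1932612. Step 2 — v_11(-1932612) = 5 (factor: -1932612 = −(11^5 · 12); the sign does not affect v_p). Step 3 — |x − y|_11 = 11^{-5} = 1/161051.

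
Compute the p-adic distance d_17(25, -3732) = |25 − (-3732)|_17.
d_17(25, -3732) = 1/289

Step 1 — x − y = 25 − (-3732) = 3757. Step 2 — v_17(3757) = 2 (factor: 3757 = (17^2 · 13); the sign does not affect v_p). Step 3 — |x − y|_17 = 17^{-2} = 1/289.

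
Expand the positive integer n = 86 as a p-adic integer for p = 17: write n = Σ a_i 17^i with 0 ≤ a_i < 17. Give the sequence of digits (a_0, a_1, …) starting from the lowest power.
(a_0, a_1, …) = (1, 5)

Repeated division by 17 gives the digits low-to-high: 86 = 1 + 5·17^1. Digit sequence: (1, 5).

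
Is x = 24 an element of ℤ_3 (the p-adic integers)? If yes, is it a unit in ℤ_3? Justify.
x ∈ ℤ_3 but not a unit; v_3(x) = 1 > 0

ℤ_3 = {x ∈ ℚ_3 : v_3(x) ≥ 0} and ℤ_3^× = {x ∈ ℤ_3 : v_3(x) = 0}. Here v_3(24) = v_3(num) − v_3(den) = 1; compare against these criteria.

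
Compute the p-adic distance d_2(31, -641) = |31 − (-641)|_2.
d_2(31, -641) = 1/32

Step 1 — x − y = 31 − (-641) = 672. Step 2 — v_2(672) = 5 (factor: 672 = (2^5 · 21); the sign does not affect v_p). Step 3 — |x − y|_2 = 2^{-5} = 1/32.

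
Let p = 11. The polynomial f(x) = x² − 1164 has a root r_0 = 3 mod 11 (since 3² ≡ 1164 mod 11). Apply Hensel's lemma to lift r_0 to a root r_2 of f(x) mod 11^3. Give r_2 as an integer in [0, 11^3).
r_2 = 619 (mod 1331)

Hensel's recurrence: r_{i+1} = r_i − f(r_i)·(f′(r_i))^{-1} mod 11^{i+2}, with f′(x) = 2x. Iterate:
  r_0 = 3 (mod 11)
  r_1 = 14 (mod 121)
  r_2 = 619 (mod 1331)
Final: r_2 = 619, and one checks f(r_2) ≡ 0 mod 11^3.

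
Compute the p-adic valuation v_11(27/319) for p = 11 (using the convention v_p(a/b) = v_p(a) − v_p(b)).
v_11(27/319) = -1

Factor powers of 11 from the numerator and denominator of the reduced fraction: 27 = 11^0 · 27 and 319 = 11^1 · 29. Apply v_p(a/b) = v_p(a) − v_p(b): v_11(27/319) = 0 − 1 = -1.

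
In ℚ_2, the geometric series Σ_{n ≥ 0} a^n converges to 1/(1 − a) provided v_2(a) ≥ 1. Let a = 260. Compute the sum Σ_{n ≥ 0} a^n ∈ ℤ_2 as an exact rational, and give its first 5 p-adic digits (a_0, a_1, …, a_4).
Σ a^n = 1/(1 − a) = -1/259;  first 5 digits = (1, 0, 1, 0, 1)

v_2(a) = 2 ≥ 1, so the series converges in ℤ_2 to 1/(1 − a) = 1/(1 − 260) = -1/259. Expand this rational in ℤ_2: compute digits iteratively via d_i = x_i mod 2, x_{i+1} = (x_i − d_i)/2. The first 5 digits are (1, 0, 1, 0, 1).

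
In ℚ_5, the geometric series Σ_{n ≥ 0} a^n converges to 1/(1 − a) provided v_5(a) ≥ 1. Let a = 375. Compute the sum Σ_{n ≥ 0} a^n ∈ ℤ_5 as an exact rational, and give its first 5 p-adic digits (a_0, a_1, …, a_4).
Σ a^n = 1/(1 − a) = -1/374;  first 5 digits = (1, 0, 0, 3, 0)

v_5(a) = 3 ≥ 1, so the series converges in ℤ_5 to 1/(1 − a) = 1/(1 − 375) = -1/374. Expand this rational in ℤ_5: compute digits iteratively via d_i = x_i mod 5, x_{i+1} = (x_i − d_i)/5. The first 5 digits are (1, 0, 0, 3, 0).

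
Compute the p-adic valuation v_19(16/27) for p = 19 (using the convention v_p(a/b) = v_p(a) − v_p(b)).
v_19(16/27) = 0

Factor powers of 19 from the numerator and denominator of the reduced fraction: 16 = 19^0 · 16 and 27 = 19^0 · 27. Apply v_p(a/b) = v_p(a) − v_p(b): v_19(16/27) = 0 − 0 = 0.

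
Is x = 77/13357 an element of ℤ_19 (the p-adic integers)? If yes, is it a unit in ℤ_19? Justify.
x ∉ ℤ_19 (v_19(x) = -2 < 0)

ℤ_19 = {x ∈ ℚ_19 : v_19(x) ≥ 0} and ℤ_19^× = {x ∈ ℤ_19 : v_19(x) = 0}. Here v_19(77/13357) = v_19(num) − v_19(den) = -2; compare against these criteria.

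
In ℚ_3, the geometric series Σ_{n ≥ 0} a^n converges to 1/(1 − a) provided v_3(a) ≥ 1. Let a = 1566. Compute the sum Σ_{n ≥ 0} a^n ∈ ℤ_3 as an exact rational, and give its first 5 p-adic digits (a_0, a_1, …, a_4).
Σ a^n = 1/(1 − a) = -1/1565;  first 5 digits = (1, 0, 0, 1, 1)

v_3(a) = 3 ≥ 1, so the series converges in ℤ_3 to 1/(1 − a) = 1/(1 − 1566) = -1/1565. Expand this rational in ℤ_3: compute digits iteratively via d_i = x_i mod 3, x_{i+1} = (x_i − d_i)/3. The first 5 digits are (1, 0, 0, 1, 1).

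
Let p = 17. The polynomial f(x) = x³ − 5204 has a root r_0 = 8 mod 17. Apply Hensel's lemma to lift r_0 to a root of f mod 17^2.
r_1 = 195 (mod 289)

Hensel: r_{i+1} = r_i − f(r_i)/f′(r_i) mod 17^{i+2}, where f′(x) = 3x². Iterate:
  r_0 = 8 (mod 17)
  r_1 = 195 (mod 289)
Final: r = 195 with f(r) ≡ 0 mod 17^2.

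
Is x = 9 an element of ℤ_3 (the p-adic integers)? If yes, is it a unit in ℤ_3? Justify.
x ∈ ℤ_3 but not a unit; v_3(x) = 2 > 0

ℤ_3 = {x ∈ ℚ_3 : v_3(x) ≥ 0} and ℤ_3^× = {x ∈ ℤ_3 : v_3(x) = 0}. Here v_3(9) = v_3(num) − v_3(den) = 2; compare against these criteria.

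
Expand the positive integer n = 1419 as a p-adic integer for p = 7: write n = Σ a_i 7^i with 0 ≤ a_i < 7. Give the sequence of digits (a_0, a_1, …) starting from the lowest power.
(a_0, a_1, …) = (5, 6, 0, 4)

Repeated division by 7 gives the digits low-to-high: 1419 = 5 + 6·7^1 + 4·7^3. Digit sequence: (5, 6, 0, 4).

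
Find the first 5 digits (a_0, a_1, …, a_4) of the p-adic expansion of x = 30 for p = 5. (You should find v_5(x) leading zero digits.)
(a_0, …, a_4) = (0, 1, 1, 0, 0)

v_5(30) = 1, so a_0 = ... = a_0 = 0. Factor out: x = 5^1 · u with u = 6 a unit in ℤ_5. Expand u iteratively via a_{v+i} = u_i mod 5, u_{i+1} = (u_i − a_{v+i})/5:
  u_0 = 6;  a_1 = 1;  u_1 = (u_0 − 1)/5 = 1
  u_1 = 1;  a_2 = 1;  u_2 = (u_1 − 1)/5 = 0
  u_2 = 0;  a_3 = 0;  u_3 = (u_2 − 0)/5 = 0
  u_3 = 0;  a_4 = 0;  u_4 = (u_3 − 0)/5 = 0
Digits: (0, 1, 1, 0, 0).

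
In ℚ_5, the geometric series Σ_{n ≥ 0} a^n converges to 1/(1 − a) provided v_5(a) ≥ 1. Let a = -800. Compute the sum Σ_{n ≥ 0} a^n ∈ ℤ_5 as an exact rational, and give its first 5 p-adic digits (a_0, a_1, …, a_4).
Σ a^n = 1/(1 − a) = 1/801;  first 5 digits = (1, 0, 3, 3, 2)

v_5(a) = 2 ≥ 1, so the series converges in ℤ_5 to 1/(1 − a) = 1/(1 − (-800)) = 1/801. Expand this rational in ℤ_5: compute digits iteratively via d_i = x_i mod 5, x_{i+1} = (x_i − d_i)/5. The first 5 digits are (1, 0, 3, 3, 2).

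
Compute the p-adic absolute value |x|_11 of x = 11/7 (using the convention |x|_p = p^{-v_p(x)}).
|11/7|_11 = 1/11

Step 1 — compute v_11(x) by factoring powers of 11 out of the numerator and denominator: v_11(11/7) = 1. Step 2 — apply |x|_p = p^{-v_p(x)} = 11^{-1} = 1/11.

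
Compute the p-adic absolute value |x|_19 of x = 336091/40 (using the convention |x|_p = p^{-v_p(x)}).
|336091/40|_19 = 1/6859

Step 1 — compute v_19(x) by factoring powers of 19 out of the numerator and denominator: v_19(336091/40) = 3. Step 2 — apply |x|_p = p^{-v_p(x)} = 19^{-3} = 1/6859.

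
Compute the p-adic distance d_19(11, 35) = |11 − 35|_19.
d_19(11, 35) = 1

Step 1 — x − y = 11 − 35 = -24. Step 2 — v_19(-24) = 0 (factor: -24 = −(19^0 · 24); the sign does not affect v_p). Step 3 — |x − y|_19 = 19^{0} = 1.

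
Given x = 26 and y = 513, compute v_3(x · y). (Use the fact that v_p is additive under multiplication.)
v_3(13338) = 3

v_p(x) = 0 (factor: 26 = 3^0 · 26); v_p(y) = 3 (factor: 513 = 3^3 · 19). Additivity: v_p(xy) = v_p(x) + v_p(y) = 0 + 3 = 3. (Direct check: xy = 13338 = 3^3 · (494).)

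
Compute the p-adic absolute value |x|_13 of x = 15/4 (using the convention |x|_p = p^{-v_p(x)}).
|15/4|_13 = 1

Step 1 — compute v_13(x) by factoring powers of 13 out of the numerator and denominator: v_13(15/4) = 0. Step 2 — apply |x|_p = p^{-v_p(x)} = 13^{0} = 1.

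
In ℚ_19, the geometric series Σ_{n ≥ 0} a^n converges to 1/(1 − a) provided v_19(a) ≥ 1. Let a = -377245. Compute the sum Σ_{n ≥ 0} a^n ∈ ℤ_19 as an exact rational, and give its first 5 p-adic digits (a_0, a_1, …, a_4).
Σ a^n = 1/(1 − a) = 1/377246;  first 5 digits = (1, 0, 0, 2, 16)

v_19(a) = 3 ≥ 1, so the series converges in ℤ_19 to 1/(1 − a) = 1/(1 − (-377245)) = 1/377246. Expand this rational in ℤ_19: compute digits iteratively via d_i = x_i mod 19, x_{i+1} = (x_i − d_i)/19. The first 5 digits are (1, 0, 0, 2, 16).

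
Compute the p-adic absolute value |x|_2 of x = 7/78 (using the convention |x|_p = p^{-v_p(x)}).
|7/78|_2 = 2

Step 1 — compute v_2(x) by factoring powers of 2 out of the numerator and denominator: v_2(7/78) = -1. Step 2 — apply |x|_p = p^{-v_p(x)} = 2^{1} = 2.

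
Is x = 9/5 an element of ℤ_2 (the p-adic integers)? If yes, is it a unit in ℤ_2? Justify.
x ∈ ℤ_2^× (unit); v_2(x) = 0

ℤ_2 = {x ∈ ℚ_2 : v_2(x) ≥ 0} and ℤ_2^× = {x ∈ ℤ_2 : v_2(x) = 0}. Here v_2(9/5) = v_2(num) − v_2(den) = 0; compare against these criteria.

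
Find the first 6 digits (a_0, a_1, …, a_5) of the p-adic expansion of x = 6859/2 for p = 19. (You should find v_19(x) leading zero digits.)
(a_0, …, a_5) = (0, 0, 0, 10, 9, 9)

v_19(6859/2) = 3, so a_0 = ... = a_2 = 0. Factor out: x = 19^3 · u with u = 1/2 a unit in ℤ_19. Expand u iteratively via a_{v+i} = u_i mod 19, u_{i+1} = (u_i − a_{v+i})/19:
  u_0 = 1/2;  a_3 = 10;  u_1 = (u_0 − 10)/19 = -1/2
  u_1 = -1/2;  a_4 = 9;  u_2 = (u_1 − 9)/19 = -1/2
  u_2 = -1/2;  a_5 = 9;  u_3 = (u_2 − 9)/19 = -1/2
Digits: (0, 0, 0, 10, 9, 9).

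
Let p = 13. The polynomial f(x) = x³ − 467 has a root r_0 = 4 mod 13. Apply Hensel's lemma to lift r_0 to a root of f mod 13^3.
r_2 = 1720 (mod 2197)

Hensel: r_{i+1} = r_i − f(r_i)/f′(r_i) mod 13^{i+2}, where f′(x) = 3x². Iterate:
  r_0 = 4 (mod 13)
  r_1 = 30 (mod 169)
  r_2 = 1720 (mod 2197)
Final: r = 1720 with f(r) ≡ 0 mod 13^3.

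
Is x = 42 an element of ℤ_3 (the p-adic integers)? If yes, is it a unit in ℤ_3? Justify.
x ∈ ℤ_3 but not a unit; v_3(x) = 1 > 0

ℤ_3 = {x ∈ ℚ_3 : v_3(x) ≥ 0} and ℤ_3^× = {x ∈ ℤ_3 : v_3(x) = 0}. Here v_3(42) = v_3(num) − v_3(den) = 1; compare against these criteria.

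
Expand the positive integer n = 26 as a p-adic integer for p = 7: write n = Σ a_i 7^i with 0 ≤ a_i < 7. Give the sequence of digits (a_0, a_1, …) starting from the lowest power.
(a_0, a_1, …) = (5, 3)

Repeated division by 7 gives the digits low-to-high: 26 = 5 + 3·7^1. Digit sequence: (5, 3).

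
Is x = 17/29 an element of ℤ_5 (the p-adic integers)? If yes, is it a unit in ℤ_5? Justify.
x ∈ ℤ_5^× (unit); v_5(x) = 0

ℤ_5 = {x ∈ ℚ_5 : v_5(x) ≥ 0} and ℤ_5^× = {x ∈ ℤ_5 : v_5(x) = 0}. Here v_5(17/29) = v_5(num) − v_5(den) = 0; compare against these criteria.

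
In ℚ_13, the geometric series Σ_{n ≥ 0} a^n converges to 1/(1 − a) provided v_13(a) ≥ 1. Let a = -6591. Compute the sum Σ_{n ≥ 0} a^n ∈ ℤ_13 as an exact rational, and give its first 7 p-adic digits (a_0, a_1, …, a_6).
Σ a^n = 1/(1 − a) = 1/6592;  first 7 digits = (1, 0, 0, 10, 12, 12, 8)

v_13(a) = 3 ≥ 1, so the series converges in ℤ_13 to 1/(1 − a) = 1/(1 − (-6591)) = 1/6592. Expand this rational in ℤ_13: compute digits iteratively via d_i = x_i mod 13, x_{i+1} = (x_i − d_i)/13. The first 7 digits are (1, 0, 0, 10, 12, 12, 8).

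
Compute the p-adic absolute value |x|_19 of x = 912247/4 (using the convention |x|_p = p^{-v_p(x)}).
|912247/4|_19 = 1/130321

Step 1 — compute v_19(x) by factoring powers of 19 out of the numerator and denominator: v_19(912247/4) = 4. Step 2 — apply |x|_p = p^{-v_p(x)} = 19^{-4} = 1/130321.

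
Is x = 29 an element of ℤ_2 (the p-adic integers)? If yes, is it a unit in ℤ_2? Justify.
x ∈ ℤ_2^× (unit); v_2(x) = 0

ℤ_2 = {x ∈ ℚ_2 : v_2(x) ≥ 0} and ℤ_2^× = {x ∈ ℤ_2 : v_2(x) = 0}. Here v_2(29) = v_2(num) − v_2(den) = 0; compare against these criteria.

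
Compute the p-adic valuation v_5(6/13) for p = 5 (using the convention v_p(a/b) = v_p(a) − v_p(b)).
v_5(6/13) = 0

Factor powers of 5 from the numerator and denominator of the reduced fraction: 6 = 5^0 · 6 and 13 = 5^0 · 13. Apply v_p(a/b) = v_p(a) − v_p(b): v_5(6/13) = 0 − 0 = 0.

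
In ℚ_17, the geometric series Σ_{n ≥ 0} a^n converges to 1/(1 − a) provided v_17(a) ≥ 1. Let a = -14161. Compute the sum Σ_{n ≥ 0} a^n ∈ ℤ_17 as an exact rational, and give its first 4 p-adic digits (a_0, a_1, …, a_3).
Σ a^n = 1/(1 − a) = 1/14162;  first 4 digits = (1, 0, 2, 14)

v_17(a) = 2 ≥ 1, so the series converges in ℤ_17 to 1/(1 − a) = 1/(1 − (-14161)) = 1/14162. Expand this rational in ℤ_17: compute digits iteratively via d_i = x_i mod 17, x_{i+1} = (x_i − d_i)/17. The first 4 digits are (1, 0, 2, 14).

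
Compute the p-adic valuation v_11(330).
v_11(330) = 1

v_11(n) is the largest exponent k such that 11^k divides n. Factor out: 330 = 11^1 · 30. (Sign doesn't affect v_p.) So v_11(330) = 1.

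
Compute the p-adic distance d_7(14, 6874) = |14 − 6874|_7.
d_7(14, 6874) = 1/343

Step 1 — x − y = 14 − 6874 = -6860. Step 2 — v_7(-6860) = 3 (factor: -6860 = −(7^3 · 20); the sign does not affect v_p). Step 3 — |x − y|_7 = 7^{-3} = 1/343.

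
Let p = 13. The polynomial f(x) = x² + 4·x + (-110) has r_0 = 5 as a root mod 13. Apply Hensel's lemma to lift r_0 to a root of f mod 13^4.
r_3 = 5985 (mod 28561)

Hensel: r_{i+1} = r_i − f(r_i)·(f′(r_i))^{-1} mod 13^{i+2}, f′(x) = 2x + 4. Iterate:
  r_0 = 5 (mod 13)
  r_1 = 70 (mod 169)
  r_2 = 1591 (mod 2197)
  r_3 = 5985 (mod 28561)
Final: r = 5985 satisfies f(r) ≡ 0 mod 13^4.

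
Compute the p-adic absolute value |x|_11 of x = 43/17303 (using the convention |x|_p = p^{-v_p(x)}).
|43/17303|_11 = 1331

Step 1 — compute v_11(x) by factoring powers of 11 out of the numerator and denominator: v_11(43/17303) = -3. Step 2 — apply |x|_p = p^{-v_p(x)} = 11^{3} = 1331.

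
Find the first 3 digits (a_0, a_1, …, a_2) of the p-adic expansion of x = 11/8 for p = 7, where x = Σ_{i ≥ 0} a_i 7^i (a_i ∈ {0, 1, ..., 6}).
(a_0, …, a_2) = (4, 4, 2)

v_7(11/8) = 0 (numerator and denominator both coprime to 7), so x ∈ ℤ_7^×. Compute digits iteratively via a_i = x_i mod 7, x_{i+1} = (x_i − a_i)/7, with x_0 = x:
  x_0 = 11/8;  a_0 = 4;  x_1 = (x_0 − 4)/7 = -3/8
  x_1 = -3/8;  a_1 = 4;  x_2 = (x_1 − 4)/7 = -5/8
  x_2 = -5/8;  a_2 = 2;  x_3 = (x_2 − 2)/7 = -3/8
Digits: (4, 4, 2).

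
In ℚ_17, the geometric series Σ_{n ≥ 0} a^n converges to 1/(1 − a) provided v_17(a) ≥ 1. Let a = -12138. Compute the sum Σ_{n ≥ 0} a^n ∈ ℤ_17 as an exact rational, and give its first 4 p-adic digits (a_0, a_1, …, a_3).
Σ a^n = 1/(1 − a) = 1/12139;  first 4 digits = (1, 0, 9, 14)

v_17(a) = 2 ≥ 1, so the series converges in ℤ_17 to 1/(1 − a) = 1/(1 − (-12138)) = 1/12139. Expand this rational in ℤ_17: compute digits iteratively via d_i = x_i mod 17, x_{i+1} = (x_i − d_i)/17. The first 4 digits are (1, 0, 9, 14).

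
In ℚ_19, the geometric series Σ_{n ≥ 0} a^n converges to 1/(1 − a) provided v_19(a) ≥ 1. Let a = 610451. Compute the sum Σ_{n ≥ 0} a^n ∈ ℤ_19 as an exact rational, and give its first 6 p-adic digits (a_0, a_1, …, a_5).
Σ a^n = 1/(1 − a) = -1/610450;  first 6 digits = (1, 0, 0, 13, 4, 0)

v_19(a) = 3 ≥ 1, so the series converges in ℤ_19 to 1/(1 − a) = 1/(1 − 610451) = -1/610450. Expand this rational in ℤ_19: compute digits iteratively via d_i = x_i mod 19, x_{i+1} = (x_i − d_i)/19. The first 6 digits are (1, 0, 0, 13, 4, 0).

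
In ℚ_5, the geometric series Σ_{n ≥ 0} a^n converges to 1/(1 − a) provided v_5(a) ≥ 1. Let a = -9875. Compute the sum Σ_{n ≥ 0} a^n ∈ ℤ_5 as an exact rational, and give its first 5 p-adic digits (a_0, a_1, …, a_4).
Σ a^n = 1/(1 − a) = 1/9876;  first 5 digits = (1, 0, 0, 1, 4)

v_5(a) = 3 ≥ 1, so the series converges in ℤ_5 to 1/(1 − a) = 1/(1 − (-9875)) = 1/9876. Expand this rational in ℤ_5: compute digits iteratively via d_i = x_i mod 5, x_{i+1} = (x_i − d_i)/5. The first 5 digits are (1, 0, 0, 1, 4).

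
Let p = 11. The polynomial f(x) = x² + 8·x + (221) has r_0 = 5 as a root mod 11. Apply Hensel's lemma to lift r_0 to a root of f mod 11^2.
r_1 = 16 (mod 121)

Hensel: r_{i+1} = r_i − f(r_i)·(f′(r_i))^{-1} mod 11^{i+2}, f′(x) = 2x + 8. Iterate:
  r_0 = 5 (mod 11)
  r_1 = 16 (mod 121)
Final: r = 16 satisfies f(r) ≡ 0 mod 11^2.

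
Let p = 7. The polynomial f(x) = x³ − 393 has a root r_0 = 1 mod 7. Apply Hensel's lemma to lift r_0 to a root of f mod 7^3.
r_2 = 246 (mod 343)

Hensel: r_{i+1} = r_i − f(r_i)/f′(r_i) mod 7^{i+2}, where f′(x) = 3x². Iterate:
  r_0 = 1 (mod 7)
  r_1 = 1 (mod 49)
  r_2 = 246 (mod 343)
Final: r = 246 with f(r) ≡ 0 mod 7^3.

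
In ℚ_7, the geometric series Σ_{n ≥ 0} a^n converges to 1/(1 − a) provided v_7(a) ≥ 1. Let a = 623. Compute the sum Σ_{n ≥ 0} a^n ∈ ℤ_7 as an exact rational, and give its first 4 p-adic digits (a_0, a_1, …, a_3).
Σ a^n = 1/(1 − a) = -1/622;  first 4 digits = (1, 5, 2, 5)

v_7(a) = 1 ≥ 1, so the series converges in ℤ_7 to 1/(1 − a) = 1/(1 − 623) = -1/622. Expand this rational in ℤ_7: compute digits iteratively via d_i = x_i mod 7, x_{i+1} = (x_i − d_i)/7. The first 4 digits are (1, 5, 2, 5).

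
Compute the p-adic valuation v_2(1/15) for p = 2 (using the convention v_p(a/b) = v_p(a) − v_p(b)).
v_2(1/15) = 0

Factor powers of 2 from the numerator and denominator of the reduced fraction: 1 = 2^0 · 1 and 15 = 2^0 · 15. Apply v_p(a/b) = v_p(a) − v_p(b): v_2(1/15) = 0 − 0 = 0.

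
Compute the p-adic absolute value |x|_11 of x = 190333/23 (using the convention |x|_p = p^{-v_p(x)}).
|190333/23|_11 = 1/14641

Step 1 — compute v_11(x) by factoring powers of 11 out of the numerator and denominator: v_11(190333/23) = 4. Step 2 — apply |x|_p = p^{-v_p(x)} = 11^{-4} = 1/14641.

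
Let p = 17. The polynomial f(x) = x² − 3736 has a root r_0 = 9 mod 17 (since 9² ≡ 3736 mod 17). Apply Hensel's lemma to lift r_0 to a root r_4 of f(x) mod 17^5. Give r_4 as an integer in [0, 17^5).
r_4 = 496120 (mod 1419857)

Hensel's recurrence: r_{i+1} = r_i − f(r_i)·(f′(r_i))^{-1} mod 17^{i+2}, with f′(x) = 2x. Iterate:
  r_0 = 9 (mod 17)
  r_1 = 196 (mod 289)
  r_2 = 4820 (mod 4913)
  r_3 = 78515 (mod 83521)
  r_4 = 496120 (mod 1419857)
Final: r_4 = 496120, and one checks f(r_4) ≡ 0 mod 17^5.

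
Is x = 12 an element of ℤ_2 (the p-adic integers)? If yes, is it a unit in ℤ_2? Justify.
x ∈ ℤ_2 but not a unit; v_2(x) = 2 > 0

ℤ_2 = {x ∈ ℚ_2 : v_2(x) ≥ 0} and ℤ_2^× = {x ∈ ℤ_2 : v_2(x) = 0}. Here v_2(12) = v_2(num) − v_2(den) = 2; compare against these criteria.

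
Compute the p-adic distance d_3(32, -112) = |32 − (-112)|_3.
d_3(32, -112) = 1/9

Step 1 — x − y = 32 − (-112) = 144. Step 2 — v_3(144) = 2 (factor: 144 = (3^2 · 16); the sign does not affect v_p). Step 3 — |x − y|_3 = 3^{-2} = 1/9.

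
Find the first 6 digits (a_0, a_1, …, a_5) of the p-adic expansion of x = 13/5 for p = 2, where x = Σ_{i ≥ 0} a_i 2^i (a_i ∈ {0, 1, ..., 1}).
(a_0, …, a_5) = (1, 0, 0, 1, 0, 1)

v_2(13/5) = 0 (numerator and denominator both coprime to 2), so x ∈ ℤ_2^×. Compute digits iteratively via a_i = x_i mod 2, x_{i+1} = (x_i − a_i)/2, with x_0 = x:
  x_0 = 13/5;  a_0 = 1;  x_1 = (x_0 − 1)/2 = 4/5
  x_1 = 4/5;  a_1 = 0;  x_2 = (x_1 − 0)/2 = 2/5
  x_2 = 2/5;  a_2 = 0;  x_3 = (x_2 − 0)/2 = 1/5
  x_3 = 1/5;  a_3 = 1;  x_4 = (x_3 − 1)/2 = -2/5
  x_4 = -2/5;  a_4 = 0;  x_5 = (x_4 − 0)/2 = -1/5
  x_5 = -1/5;  a_5 = 1;  x_6 = (x_5 − 1)/2 = -3/5
Digits: (1, 0, 0, 1, 0, 1).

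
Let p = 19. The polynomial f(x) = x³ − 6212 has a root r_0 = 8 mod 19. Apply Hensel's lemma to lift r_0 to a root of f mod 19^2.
r_1 = 331 (mod 361)

Hensel: r_{i+1} = r_i − f(r_i)/f′(r_i) mod 19^{i+2}, where f′(x) = 3x². Iterate:
  r_0 = 8 (mod 19)
  r_1 = 331 (mod 361)
Final: r = 331 with f(r) ≡ 0 mod 19^2.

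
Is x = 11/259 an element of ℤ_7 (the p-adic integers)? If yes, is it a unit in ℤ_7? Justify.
x ∉ ℤ_7 (v_7(x) = -1 < 0)

ℤ_7 = {x ∈ ℚ_7 : v_7(x) ≥ 0} and ℤ_7^× = {x ∈ ℤ_7 : v_7(x) = 0}. Here v_7(11/259) = v_7(num) − v_7(den) = -1; compare against these criteria.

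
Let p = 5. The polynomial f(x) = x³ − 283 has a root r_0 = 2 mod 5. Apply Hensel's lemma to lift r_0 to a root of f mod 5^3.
r_2 = 77 (mod 125)

Hensel: r_{i+1} = r_i − f(r_i)/f′(r_i) mod 5^{i+2}, where f′(x) = 3x². Iterate:
  r_0 = 2 (mod 5)
  r_1 = 2 (mod 25)
  r_2 = 77 (mod 125)
Final: r = 77 with f(r) ≡ 0 mod 5^3.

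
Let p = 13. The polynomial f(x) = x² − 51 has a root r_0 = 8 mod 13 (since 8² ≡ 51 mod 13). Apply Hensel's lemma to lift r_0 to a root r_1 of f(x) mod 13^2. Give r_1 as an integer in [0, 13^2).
r_1 = 60 (mod 169)

Hensel's recurrence: r_{i+1} = r_i − f(r_i)·(f′(r_i))^{-1} mod 13^{i+2}, with f′(x) = 2x. Iterate:
  r_0 = 8 (mod 13)
  r_1 = 60 (mod 169)
Final: r_1 = 60, and one checks f(r_1) ≡ 0 mod 13^2.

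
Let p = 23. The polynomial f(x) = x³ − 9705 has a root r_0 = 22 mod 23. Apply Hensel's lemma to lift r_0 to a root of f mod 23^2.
r_1 = 413 (mod 529)

Hensel: r_{i+1} = r_i − f(r_i)/f′(r_i) mod 23^{i+2}, where f′(x) = 3x². Iterate:
  r_0 = 22 (mod 23)
  r_1 = 413 (mod 529)
Final: r = 413 with f(r) ≡ 0 mod 23^2.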